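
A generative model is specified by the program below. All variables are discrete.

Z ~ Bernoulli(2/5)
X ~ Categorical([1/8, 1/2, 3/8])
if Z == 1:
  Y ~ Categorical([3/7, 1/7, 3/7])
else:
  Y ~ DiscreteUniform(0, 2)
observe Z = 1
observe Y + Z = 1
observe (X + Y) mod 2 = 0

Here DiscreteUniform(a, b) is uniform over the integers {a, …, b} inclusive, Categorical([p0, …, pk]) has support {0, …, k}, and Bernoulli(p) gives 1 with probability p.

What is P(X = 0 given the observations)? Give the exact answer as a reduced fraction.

Enumerate traces; 2 have nonzero weight after conditioning:
  (Z=1, X=0, Y=0) weight 3/140
  (Z=1, X=2, Y=0) weight 9/140
Group by X:
  weight(X=0) = 3/140
  weight(X=2) = 9/140
Total weight = 3/140 + 9/140 = 3/35
P(X=0 | obs) = 3/140 / 3/35 = 1/4
P(X=2 | obs) = 9/140 / 3/35 = 3/4

P(X = 0 | obs) = 1/4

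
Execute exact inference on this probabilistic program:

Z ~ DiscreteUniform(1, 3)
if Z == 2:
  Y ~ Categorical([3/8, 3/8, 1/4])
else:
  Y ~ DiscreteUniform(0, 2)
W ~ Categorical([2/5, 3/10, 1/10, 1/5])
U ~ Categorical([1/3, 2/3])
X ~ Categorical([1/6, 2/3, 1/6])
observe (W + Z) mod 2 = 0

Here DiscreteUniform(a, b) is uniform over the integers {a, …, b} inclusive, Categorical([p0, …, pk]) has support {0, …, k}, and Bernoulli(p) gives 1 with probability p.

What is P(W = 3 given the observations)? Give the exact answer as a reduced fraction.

Enumerate traces; 108 have nonzero weight after conditioning:
  (Z=1, Y=0, W=1, U=0, X=0) weight 1/540
  (Z=1, Y=0, W=1, U=0, X=1) weight 1/135
  (Z=1, Y=0, W=1, U=0, X=2) weight 1/540
  (Z=1, Y=0, W=1, U=1, X=0) weight 1/270
  (Z=1, Y=0, W=1, U=1, X=1) weight 2/135
  (Z=1, Y=0, W=1, U=1, X=2) weight 1/270
  (Z=1, Y=0, W=3, U=0, X=0) weight 1/810
  (Z=1, Y=0, W=3, U=0, X=1) weight 2/405
  (Z=2, Y=0, W=0, U=0, X=0) weight 1/360
  (Z=2, Y=0, W=2, U=0, X=0) weight 1/1440
  … 98 more
Group by W:
  weight(W=0) = 2/15
  weight(W=1) = 1/5
  weight(W=2) = 1/30
  weight(W=3) = 2/15
Total weight = 2/15 + 1/5 + 1/30 + 2/15 = 1/2
P(W=0 | obs) = 2/15 / 1/2 = 4/15
P(W=1 | obs) = 1/5 / 1/2 = 2/5
P(W=2 | obs) = 1/30 / 1/2 = 1/15
P(W=3 | obs) = 2/15 / 1/2 = 4/15

P(W = 3 | obs) = 4/15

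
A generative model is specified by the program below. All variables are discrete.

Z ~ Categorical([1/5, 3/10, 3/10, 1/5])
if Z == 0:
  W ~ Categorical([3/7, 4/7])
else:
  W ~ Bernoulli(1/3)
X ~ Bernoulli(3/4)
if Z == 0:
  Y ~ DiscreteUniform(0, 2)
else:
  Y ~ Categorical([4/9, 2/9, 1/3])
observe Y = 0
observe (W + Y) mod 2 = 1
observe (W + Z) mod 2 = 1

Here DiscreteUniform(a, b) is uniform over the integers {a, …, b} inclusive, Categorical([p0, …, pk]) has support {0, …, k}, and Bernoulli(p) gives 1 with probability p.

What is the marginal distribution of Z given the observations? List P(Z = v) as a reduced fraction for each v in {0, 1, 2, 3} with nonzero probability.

Enumerate traces; 4 have nonzero weight after conditioning:
  (Z=0, W=1, X=0, Y=0) weight 1/105
  (Z=0, W=1, X=1, Y=0) weight 1/35
  (Z=2, W=1, X=0, Y=0) weight 1/90
  (Z=2, W=1, X=1, Y=0) weight 1/30
Group by Z:
  weight(Z=0) = 4/105
  weight(Z=2) = 2/45
Total weight = 4/105 + 2/45 = 26/315
P(Z=0 | obs) = 4/105 / 26/315 = 6/13
P(Z=2 | obs) = 2/45 / 26/315 = 7/13

P(Z=0) = 6/13, P(Z=2) = 7/13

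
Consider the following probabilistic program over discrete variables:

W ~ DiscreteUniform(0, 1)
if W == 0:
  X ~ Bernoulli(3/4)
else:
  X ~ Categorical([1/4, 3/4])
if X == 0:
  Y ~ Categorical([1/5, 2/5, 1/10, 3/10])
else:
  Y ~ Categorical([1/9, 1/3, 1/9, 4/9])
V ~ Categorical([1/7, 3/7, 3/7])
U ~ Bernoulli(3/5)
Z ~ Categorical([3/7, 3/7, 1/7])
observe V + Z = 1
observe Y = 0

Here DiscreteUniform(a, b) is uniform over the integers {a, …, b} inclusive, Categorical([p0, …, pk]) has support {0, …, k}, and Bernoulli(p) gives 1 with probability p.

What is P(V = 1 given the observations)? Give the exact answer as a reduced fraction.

P(V = 1 | obs) = 3/4

Enumerate traces; 16 have nonzero weight after conditioning:
  (W=0, X=0, Y=0, V=0, U=0, Z=1) weight 3/4900
  (W=0, X=0, Y=0, V=0, U=1, Z=1) weight 9/9800
  (W=0, X=0, Y=0, V=1, U=0, Z=0) weight 9/4900
  (W=0, X=0, Y=0, V=1, U=1, Z=0) weight 27/9800
  (W=0, X=1, Y=0, V=0, U=0, Z=1) weight 1/980
  (W=0, X=1, Y=0, V=0, U=1, Z=1) weight 3/1960
  (W=0, X=1, Y=0, V=1, U=0, Z=0) weight 3/980
  (W=0, X=1, Y=0, V=1, U=1, Z=0) weight 9/1960
  … 8 more
Group by V:
  weight(V=0) = 2/245
  weight(V=1) = 6/245
Total weight = 2/245 + 6/245 = 8/245
P(V=0 | obs) = 2/245 / 8/245 = 1/4
P(V=1 | obs) = 6/245 / 8/245 = 3/4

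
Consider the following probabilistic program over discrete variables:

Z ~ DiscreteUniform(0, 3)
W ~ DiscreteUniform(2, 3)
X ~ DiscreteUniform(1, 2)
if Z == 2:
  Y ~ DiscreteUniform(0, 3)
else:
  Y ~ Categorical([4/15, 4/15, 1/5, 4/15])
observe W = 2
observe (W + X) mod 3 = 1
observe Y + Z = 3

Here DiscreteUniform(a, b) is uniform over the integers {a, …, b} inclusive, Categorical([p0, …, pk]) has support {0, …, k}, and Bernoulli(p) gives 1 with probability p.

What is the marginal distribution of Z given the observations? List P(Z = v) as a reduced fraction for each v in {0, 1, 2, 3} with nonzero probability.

P(Z=0) = 16/59, P(Z=1) = 12/59, P(Z=2) = 15/59, P(Z=3) = 16/59

Enumerate traces; 4 have nonzero weight after conditioning:
  (Z=0, W=2, X=2, Y=3) weight 1/60
  (Z=1, W=2, X=2, Y=2) weight 1/80
  (Z=2, W=2, X=2, Y=1) weight 1/64
  (Z=3, W=2, X=2, Y=0) weight 1/60
Group by Z:
  weight(Z=0) = 1/60
  weight(Z=1) = 1/80
  weight(Z=2) = 1/64
  weight(Z=3) = 1/60
Total weight = 1/60 + 1/80 + 1/64 + 1/60 = 59/960
P(Z=0 | obs) = 1/60 / 59/960 = 16/59
P(Z=1 | obs) = 1/80 / 59/960 = 12/59
P(Z=2 | obs) = 1/64 / 59/960 = 15/59
P(Z=3 | obs) = 1/60 / 59/960 = 16/59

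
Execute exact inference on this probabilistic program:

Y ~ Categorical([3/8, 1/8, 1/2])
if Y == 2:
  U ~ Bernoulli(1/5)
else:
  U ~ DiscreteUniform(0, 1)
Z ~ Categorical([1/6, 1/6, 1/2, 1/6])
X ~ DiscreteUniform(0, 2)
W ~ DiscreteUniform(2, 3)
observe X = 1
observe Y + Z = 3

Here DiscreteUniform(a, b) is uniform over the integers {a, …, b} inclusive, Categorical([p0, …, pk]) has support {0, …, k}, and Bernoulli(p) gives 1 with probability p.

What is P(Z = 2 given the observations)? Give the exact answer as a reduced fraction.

Enumerate traces; 12 have nonzero weight after conditioning:
  (Y=0, U=0, Z=3, X=1, W=2) weight 1/192
  (Y=0, U=0, Z=3, X=1, W=3) weight 1/192
  (Y=0, U=1, Z=3, X=1, W=2) weight 1/192
  (Y=0, U=1, Z=3, X=1, W=3) weight 1/192
  (Y=1, U=0, Z=2, X=1, W=2) weight 1/192
  (Y=1, U=0, Z=2, X=1, W=3) weight 1/192
  (Y=1, U=1, Z=2, X=1, W=2) weight 1/192
  (Y=1, U=1, Z=2, X=1, W=3) weight 1/192
  (Y=2, U=0, Z=1, X=1, W=2) weight 1/90
  … 3 more
Group by Z:
  weight(Z=1) = 1/36
  weight(Z=2) = 1/48
  weight(Z=3) = 1/48
Total weight = 1/36 + 1/48 + 1/48 = 5/72
P(Z=1 | obs) = 1/36 / 5/72 = 2/5
P(Z=2 | obs) = 1/48 / 5/72 = 3/10
P(Z=3 | obs) = 1/48 / 5/72 = 3/10

P(Z = 2 | obs) = 3/10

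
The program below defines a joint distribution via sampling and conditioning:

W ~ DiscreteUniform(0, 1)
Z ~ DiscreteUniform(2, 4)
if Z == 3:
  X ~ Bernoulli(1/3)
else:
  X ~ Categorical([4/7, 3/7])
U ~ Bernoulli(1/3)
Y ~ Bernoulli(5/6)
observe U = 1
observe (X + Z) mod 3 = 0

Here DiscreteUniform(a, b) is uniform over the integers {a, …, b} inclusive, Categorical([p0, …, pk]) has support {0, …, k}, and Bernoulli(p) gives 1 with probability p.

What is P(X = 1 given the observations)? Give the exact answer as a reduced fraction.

Enumerate traces; 8 have nonzero weight after conditioning:
  (W=0, Z=2, X=1, U=1, Y=0) weight 1/252
  (W=0, Z=2, X=1, U=1, Y=1) weight 5/252
  (W=0, Z=3, X=0, U=1, Y=0) weight 1/162
  (W=0, Z=3, X=0, U=1, Y=1) weight 5/162
  (W=1, Z=2, X=1, U=1, Y=0) weight 1/252
  (W=1, Z=2, X=1, U=1, Y=1) weight 5/252
  (W=1, Z=3, X=0, U=1, Y=0) weight 1/162
  (W=1, Z=3, X=0, U=1, Y=1) weight 5/162
Group by X:
  weight(X=0) = 2/27
  weight(X=1) = 1/21
Total weight = 2/27 + 1/21 = 23/189
P(X=0 | obs) = 2/27 / 23/189 = 14/23
P(X=1 | obs) = 1/21 / 23/189 = 9/23

P(X = 1 | obs) = 9/23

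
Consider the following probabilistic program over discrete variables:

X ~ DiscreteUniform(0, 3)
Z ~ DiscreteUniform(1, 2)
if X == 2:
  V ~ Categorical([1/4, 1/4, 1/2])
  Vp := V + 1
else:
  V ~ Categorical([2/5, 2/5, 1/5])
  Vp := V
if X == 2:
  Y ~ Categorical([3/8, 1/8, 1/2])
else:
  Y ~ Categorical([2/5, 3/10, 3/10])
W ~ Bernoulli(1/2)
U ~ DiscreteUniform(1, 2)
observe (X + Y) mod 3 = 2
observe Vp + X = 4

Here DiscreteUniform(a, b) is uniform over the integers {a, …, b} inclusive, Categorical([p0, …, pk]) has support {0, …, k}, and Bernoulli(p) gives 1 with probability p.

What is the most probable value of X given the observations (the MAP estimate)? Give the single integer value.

Enumerate traces; 16 have nonzero weight after conditioning:
  (X=2, Z=1, V=1, Y=0, W=0, U=1) weight 3/1024
  (X=2, Z=1, V=1, Y=0, W=0, U=2) weight 3/1024
  (X=2, Z=1, V=1, Y=0, W=1, U=1) weight 3/1024
  (X=2, Z=1, V=1, Y=0, W=1, U=2) weight 3/1024
  (X=2, Z=2, V=1, Y=0, W=0, U=1) weight 3/1024
  (X=2, Z=2, V=1, Y=0, W=0, U=2) weight 3/1024
  (X=2, Z=2, V=1, Y=0, W=1, U=1) weight 3/1024
  (X=2, Z=2, V=1, Y=0, W=1, U=2) weight 3/1024
  (X=3, Z=1, V=1, Y=2, W=0, U=1) weight 3/800
  … 7 more
Group by X:
  weight(X=2) = 3/128
  weight(X=3) = 3/100
Total weight = 3/128 + 3/100 = 171/3200
P(X=2 | obs) = 3/128 / 171/3200 = 25/57
P(X=3 | obs) = 3/100 / 171/3200 = 32/57
argmax = 3

argmax_v P(X = v | obs) = 3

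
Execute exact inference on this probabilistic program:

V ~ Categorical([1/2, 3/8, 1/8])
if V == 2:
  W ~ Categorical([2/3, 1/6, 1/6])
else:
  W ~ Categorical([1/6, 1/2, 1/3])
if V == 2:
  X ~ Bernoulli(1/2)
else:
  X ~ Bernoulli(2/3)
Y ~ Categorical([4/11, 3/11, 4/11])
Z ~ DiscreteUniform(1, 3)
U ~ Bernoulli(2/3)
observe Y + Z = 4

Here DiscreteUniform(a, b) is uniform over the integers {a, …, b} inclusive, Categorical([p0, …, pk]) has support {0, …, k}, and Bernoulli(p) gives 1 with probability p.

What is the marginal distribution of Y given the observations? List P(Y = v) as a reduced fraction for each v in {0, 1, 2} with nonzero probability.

Enumerate traces; 72 have nonzero weight after conditioning:
  (V=0, W=0, X=0, Y=1, Z=3, U=0) weight 1/1188
  (V=0, W=0, X=0, Y=1, Z=3, U=1) weight 1/594
  (V=0, W=0, X=0, Y=2, Z=2, U=0) weight 1/891
  (V=0, W=0, X=0, Y=2, Z=2, U=1) weight 2/891
  (V=0, W=0, X=1, Y=1, Z=3, U=0) weight 1/594
  (V=0, W=0, X=1, Y=1, Z=3, U=1) weight 1/297
  (V=0, W=0, X=1, Y=2, Z=2, U=0) weight 2/891
  (V=0, W=0, X=1, Y=2, Z=2, U=1) weight 4/891
  … 64 more
Group by Y:
  weight(Y=1) = 1/11
  weight(Y=2) = 4/33
Total weight = 1/11 + 4/33 = 7/33
P(Y=1 | obs) = 1/11 / 7/33 = 3/7
P(Y=2 | obs) = 4/33 / 7/33 = 4/7

P(Y=1) = 3/7, P(Y=2) = 4/7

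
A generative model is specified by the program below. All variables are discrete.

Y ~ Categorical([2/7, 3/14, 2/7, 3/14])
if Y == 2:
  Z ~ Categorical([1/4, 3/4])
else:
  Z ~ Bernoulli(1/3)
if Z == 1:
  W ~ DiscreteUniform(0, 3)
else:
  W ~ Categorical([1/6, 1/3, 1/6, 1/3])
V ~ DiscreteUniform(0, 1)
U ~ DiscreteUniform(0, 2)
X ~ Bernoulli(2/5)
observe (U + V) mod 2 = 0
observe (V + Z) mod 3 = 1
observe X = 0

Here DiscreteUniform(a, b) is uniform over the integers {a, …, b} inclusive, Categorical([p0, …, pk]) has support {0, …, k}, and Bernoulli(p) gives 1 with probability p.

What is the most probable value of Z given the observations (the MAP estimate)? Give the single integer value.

argmax_v P(Z = v | obs) = 1

Enumerate traces; 48 have nonzero weight after conditioning:
  (Y=0, Z=0, W=0, V=1, U=1, X=0) weight 1/315
  (Y=0, Z=0, W=1, V=1, U=1, X=0) weight 2/315
  (Y=0, Z=0, W=2, V=1, U=1, X=0) weight 1/315
  (Y=0, Z=0, W=3, V=1, U=1, X=0) weight 2/315
  (Y=0, Z=1, W=0, V=0, U=0, X=0) weight 1/420
  (Y=0, Z=1, W=0, V=0, U=2, X=0) weight 1/420
  (Y=0, Z=1, W=1, V=0, U=0, X=0) weight 1/420
  (Y=0, Z=1, W=1, V=0, U=2, X=0) weight 1/420
  … 40 more
Group by Z:
  weight(Z=0) = 23/420
  weight(Z=1) = 19/210
Total weight = 23/420 + 19/210 = 61/420
P(Z=0 | obs) = 23/420 / 61/420 = 23/61
P(Z=1 | obs) = 19/210 / 61/420 = 38/61
argmax = 1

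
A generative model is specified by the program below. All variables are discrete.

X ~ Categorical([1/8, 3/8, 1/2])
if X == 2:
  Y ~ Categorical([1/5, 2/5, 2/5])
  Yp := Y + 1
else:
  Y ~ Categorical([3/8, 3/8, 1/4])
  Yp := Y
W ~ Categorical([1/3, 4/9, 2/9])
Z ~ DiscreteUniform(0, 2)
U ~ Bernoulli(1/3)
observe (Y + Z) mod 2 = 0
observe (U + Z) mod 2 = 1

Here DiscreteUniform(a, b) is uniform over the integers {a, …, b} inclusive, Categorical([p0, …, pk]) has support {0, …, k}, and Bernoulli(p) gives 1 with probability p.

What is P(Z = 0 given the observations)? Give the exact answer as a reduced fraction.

Enumerate traces; 45 have nonzero weight after conditioning:
  (X=0, Y=0, W=0, Z=0, U=1) weight 1/576
  (X=0, Y=0, W=0, Z=2, U=1) weight 1/576
  (X=0, Y=0, W=1, Z=0, U=1) weight 1/432
  (X=0, Y=0, W=1, Z=2, U=1) weight 1/432
  (X=0, Y=0, W=2, Z=0, U=1) weight 1/864
  (X=0, Y=0, W=2, Z=2, U=1) weight 1/864
  (X=0, Y=1, W=0, Z=1, U=0) weight 1/288
  (X=0, Y=1, W=1, Z=1, U=0) weight 1/216
  … 37 more
Group by Z:
  weight(Z=0) = 49/720
  weight(Z=1) = 31/360
  weight(Z=2) = 49/720
Total weight = 49/720 + 31/360 + 49/720 = 2/9
P(Z=0 | obs) = 49/720 / 2/9 = 49/160
P(Z=1 | obs) = 31/360 / 2/9 = 31/80
P(Z=2 | obs) = 49/720 / 2/9 = 49/160

P(Z = 0 | obs) = 49/160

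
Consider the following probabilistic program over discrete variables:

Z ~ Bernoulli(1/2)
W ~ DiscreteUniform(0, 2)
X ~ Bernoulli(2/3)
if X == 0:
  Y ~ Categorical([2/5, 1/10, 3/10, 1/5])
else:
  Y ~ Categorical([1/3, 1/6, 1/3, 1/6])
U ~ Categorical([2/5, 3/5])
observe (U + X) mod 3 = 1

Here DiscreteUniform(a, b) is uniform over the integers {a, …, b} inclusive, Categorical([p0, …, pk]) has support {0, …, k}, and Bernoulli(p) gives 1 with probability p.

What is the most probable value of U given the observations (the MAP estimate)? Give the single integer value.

Enumerate traces; 48 have nonzero weight after conditioning:
  (Z=0, W=0, X=0, Y=0, U=1) weight 1/75
  (Z=0, W=0, X=0, Y=1, U=1) weight 1/300
  (Z=0, W=0, X=0, Y=2, U=1) weight 1/100
  (Z=0, W=0, X=0, Y=3, U=1) weight 1/150
  (Z=0, W=0, X=1, Y=0, U=0) weight 2/135
  (Z=0, W=0, X=1, Y=1, U=0) weight 1/135
  (Z=0, W=0, X=1, Y=2, U=0) weight 2/135
  (Z=0, W=0, X=1, Y=3, U=0) weight 1/135
  … 40 more
Group by U:
  weight(U=0) = 4/15
  weight(U=1) = 1/5
Total weight = 4/15 + 1/5 = 7/15
P(U=0 | obs) = 4/15 / 7/15 = 4/7
P(U=1 | obs) = 1/5 / 7/15 = 3/7
argmax = 0

argmax_v P(U = v | obs) = 0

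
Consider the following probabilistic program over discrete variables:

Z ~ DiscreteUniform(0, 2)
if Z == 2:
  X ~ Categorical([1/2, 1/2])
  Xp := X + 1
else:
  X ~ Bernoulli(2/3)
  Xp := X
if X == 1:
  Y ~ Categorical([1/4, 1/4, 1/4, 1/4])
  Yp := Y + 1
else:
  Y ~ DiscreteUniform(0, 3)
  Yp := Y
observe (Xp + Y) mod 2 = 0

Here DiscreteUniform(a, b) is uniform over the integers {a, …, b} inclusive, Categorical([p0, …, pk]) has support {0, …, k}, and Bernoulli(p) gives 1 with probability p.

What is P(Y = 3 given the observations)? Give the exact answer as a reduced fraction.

Enumerate traces; 12 have nonzero weight after conditioning:
  (Z=0, X=0, Y=0) weight 1/36
  (Z=0, X=0, Y=2) weight 1/36
  (Z=0, X=1, Y=1) weight 1/18
  (Z=0, X=1, Y=3) weight 1/18
  (Z=1, X=0, Y=0) weight 1/36
  (Z=1, X=0, Y=2) weight 1/36
  (Z=1, X=1, Y=1) weight 1/18
  (Z=1, X=1, Y=3) weight 1/18
  … 4 more
Group by Y:
  weight(Y=0) = 7/72
  weight(Y=1) = 11/72
  weight(Y=2) = 7/72
  weight(Y=3) = 11/72
Total weight = 7/72 + 11/72 + 7/72 + 11/72 = 1/2
P(Y=0 | obs) = 7/72 / 1/2 = 7/36
P(Y=1 | obs) = 11/72 / 1/2 = 11/36
P(Y=2 | obs) = 7/72 / 1/2 = 7/36
P(Y=3 | obs) = 11/72 / 1/2 = 11/36

P(Y = 3 | obs) = 11/36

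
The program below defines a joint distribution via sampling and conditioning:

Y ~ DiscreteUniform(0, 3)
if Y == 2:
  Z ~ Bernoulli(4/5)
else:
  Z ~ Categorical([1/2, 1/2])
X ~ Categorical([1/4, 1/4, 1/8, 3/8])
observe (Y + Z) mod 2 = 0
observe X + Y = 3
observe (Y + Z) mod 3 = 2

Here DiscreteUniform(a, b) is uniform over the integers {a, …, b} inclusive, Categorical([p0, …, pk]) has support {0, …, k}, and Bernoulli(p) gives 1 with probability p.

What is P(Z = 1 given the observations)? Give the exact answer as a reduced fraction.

Enumerate traces; 2 have nonzero weight after conditioning:
  (Y=1, Z=1, X=2) weight 1/64
  (Y=2, Z=0, X=1) weight 1/80
Group by Z:
  weight(Z=0) = 1/80
  weight(Z=1) = 1/64
Total weight = 1/80 + 1/64 = 9/320
P(Z=0 | obs) = 1/80 / 9/320 = 4/9
P(Z=1 | obs) = 1/64 / 9/320 = 5/9

P(Z = 1 | obs) = 5/9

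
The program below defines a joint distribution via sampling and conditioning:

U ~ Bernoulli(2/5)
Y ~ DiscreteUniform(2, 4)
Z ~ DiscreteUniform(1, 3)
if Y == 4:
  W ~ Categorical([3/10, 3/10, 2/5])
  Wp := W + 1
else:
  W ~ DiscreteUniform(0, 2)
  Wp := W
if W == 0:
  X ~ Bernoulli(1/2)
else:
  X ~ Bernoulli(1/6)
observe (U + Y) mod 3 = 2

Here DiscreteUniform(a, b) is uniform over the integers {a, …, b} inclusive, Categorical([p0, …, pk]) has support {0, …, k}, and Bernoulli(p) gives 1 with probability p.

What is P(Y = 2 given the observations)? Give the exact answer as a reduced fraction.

P(Y = 2 | obs) = 3/5

Enumerate traces; 36 have nonzero weight after conditioning:
  (U=0, Y=2, Z=1, W=0, X=0) weight 1/90
  (U=0, Y=2, Z=1, W=0, X=1) weight 1/90
  (U=0, Y=2, Z=1, W=1, X=0) weight 1/54
  (U=0, Y=2, Z=1, W=1, X=1) weight 1/270
  (U=0, Y=2, Z=1, W=2, X=0) weight 1/54
  (U=0, Y=2, Z=1, W=2, X=1) weight 1/270
  (U=0, Y=2, Z=2, W=0, X=0) weight 1/90
  (U=0, Y=2, Z=2, W=0, X=1) weight 1/90
  (U=1, Y=4, Z=1, W=0, X=0) weight 1/150
  … 27 more
Group by Y:
  weight(Y=2) = 1/5
  weight(Y=4) = 2/15
Total weight = 1/5 + 2/15 = 1/3
P(Y=2 | obs) = 1/5 / 1/3 = 3/5
P(Y=4 | obs) = 2/15 / 1/3 = 2/5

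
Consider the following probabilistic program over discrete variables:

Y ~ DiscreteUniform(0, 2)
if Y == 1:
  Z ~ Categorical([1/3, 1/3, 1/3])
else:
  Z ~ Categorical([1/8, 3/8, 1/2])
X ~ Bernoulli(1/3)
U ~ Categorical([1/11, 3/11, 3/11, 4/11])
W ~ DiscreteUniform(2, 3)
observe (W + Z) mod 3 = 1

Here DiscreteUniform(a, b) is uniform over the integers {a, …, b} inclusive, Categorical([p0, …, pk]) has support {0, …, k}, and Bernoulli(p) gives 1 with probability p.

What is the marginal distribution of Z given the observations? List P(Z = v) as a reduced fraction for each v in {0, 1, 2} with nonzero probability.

P(Z=1) = 13/29, P(Z=2) = 16/29

Enumerate traces; 48 have nonzero weight after conditioning:
  (Y=0, Z=1, X=0, U=0, W=3) weight 1/264
  (Y=0, Z=1, X=0, U=1, W=3) weight 1/88
  (Y=0, Z=1, X=0, U=2, W=3) weight 1/88
  (Y=0, Z=1, X=0, U=3, W=3) weight 1/66
  (Y=0, Z=1, X=1, U=0, W=3) weight 1/528
  (Y=0, Z=1, X=1, U=1, W=3) weight 1/176
  (Y=0, Z=1, X=1, U=2, W=3) weight 1/176
  (Y=0, Z=1, X=1, U=3, W=3) weight 1/132
  (Y=0, Z=2, X=0, U=0, W=2) weight 1/198
  … 39 more
Group by Z:
  weight(Z=1) = 13/72
  weight(Z=2) = 2/9
Total weight = 13/72 + 2/9 = 29/72
P(Z=1 | obs) = 13/72 / 29/72 = 13/29
P(Z=2 | obs) = 2/9 / 29/72 = 16/29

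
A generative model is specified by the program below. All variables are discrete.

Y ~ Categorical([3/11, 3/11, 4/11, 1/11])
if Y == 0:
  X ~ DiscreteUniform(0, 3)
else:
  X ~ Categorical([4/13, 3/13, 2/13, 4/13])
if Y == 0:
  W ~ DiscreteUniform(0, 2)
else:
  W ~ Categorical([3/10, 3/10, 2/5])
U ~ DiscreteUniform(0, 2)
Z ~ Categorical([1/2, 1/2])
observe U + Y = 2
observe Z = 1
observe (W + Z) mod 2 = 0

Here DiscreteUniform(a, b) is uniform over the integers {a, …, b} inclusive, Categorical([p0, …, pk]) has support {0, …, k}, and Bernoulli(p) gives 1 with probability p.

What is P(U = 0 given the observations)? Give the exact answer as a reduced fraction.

P(U = 0 | obs) = 12/31

Enumerate traces; 12 have nonzero weight after conditioning:
  (Y=0, X=0, W=1, U=2, Z=1) weight 1/264
  (Y=0, X=1, W=1, U=2, Z=1) weight 1/264
  (Y=0, X=2, W=1, U=2, Z=1) weight 1/264
  (Y=0, X=3, W=1, U=2, Z=1) weight 1/264
  (Y=1, X=0, W=1, U=1, Z=1) weight 3/715
  (Y=1, X=1, W=1, U=1, Z=1) weight 9/2860
  (Y=1, X=2, W=1, U=1, Z=1) weight 3/1430
  (Y=1, X=3, W=1, U=1, Z=1) weight 3/715
  (Y=2, X=0, W=1, U=0, Z=1) weight 4/715
  … 3 more
Group by U:
  weight(U=0) = 1/55
  weight(U=1) = 3/220
  weight(U=2) = 1/66
Total weight = 1/55 + 3/220 + 1/66 = 31/660
P(U=0 | obs) = 1/55 / 31/660 = 12/31
P(U=1 | obs) = 3/220 / 31/660 = 9/31
P(U=2 | obs) = 1/66 / 31/660 = 10/31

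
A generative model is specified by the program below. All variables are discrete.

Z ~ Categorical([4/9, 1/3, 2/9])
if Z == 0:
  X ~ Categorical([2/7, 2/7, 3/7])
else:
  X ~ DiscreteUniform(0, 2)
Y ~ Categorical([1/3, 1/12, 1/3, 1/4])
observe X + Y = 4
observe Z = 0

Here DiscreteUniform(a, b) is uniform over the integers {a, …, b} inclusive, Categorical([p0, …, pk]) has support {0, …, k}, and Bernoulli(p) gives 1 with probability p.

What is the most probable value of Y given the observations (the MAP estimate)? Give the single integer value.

Enumerate traces; 2 have nonzero weight after conditioning:
  (Z=0, X=1, Y=3) weight 2/63
  (Z=0, X=2, Y=2) weight 4/63
Group by Y:
  weight(Y=2) = 4/63
  weight(Y=3) = 2/63
Total weight = 4/63 + 2/63 = 2/21
P(Y=2 | obs) = 4/63 / 2/21 = 2/3
P(Y=3 | obs) = 2/63 / 2/21 = 1/3
argmax = 2

argmax_v P(Y = v | obs) = 2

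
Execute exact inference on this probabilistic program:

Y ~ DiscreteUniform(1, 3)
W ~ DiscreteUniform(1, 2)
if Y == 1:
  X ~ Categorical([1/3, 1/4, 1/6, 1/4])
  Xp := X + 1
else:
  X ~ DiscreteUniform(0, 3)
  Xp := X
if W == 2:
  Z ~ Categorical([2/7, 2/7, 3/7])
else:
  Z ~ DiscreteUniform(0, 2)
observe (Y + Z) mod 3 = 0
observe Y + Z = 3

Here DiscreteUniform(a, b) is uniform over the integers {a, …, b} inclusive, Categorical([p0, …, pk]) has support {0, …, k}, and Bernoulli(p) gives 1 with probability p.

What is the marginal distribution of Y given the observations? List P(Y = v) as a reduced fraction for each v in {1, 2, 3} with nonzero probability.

Enumerate traces; 24 have nonzero weight after conditioning:
  (Y=1, W=1, X=0, Z=2) weight 1/54
  (Y=1, W=1, X=1, Z=2) weight 1/72
  (Y=1, W=1, X=2, Z=2) weight 1/108
  (Y=1, W=1, X=3, Z=2) weight 1/72
  (Y=1, W=2, X=0, Z=2) weight 1/42
  (Y=1, W=2, X=1, Z=2) weight 1/56
  (Y=1, W=2, X=2, Z=2) weight 1/84
  (Y=1, W=2, X=3, Z=2) weight 1/56
  (Y=2, W=1, X=0, Z=1) weight 1/72
  (Y=3, W=1, X=0, Z=0) weight 1/72
  … 14 more
Group by Y:
  weight(Y=1) = 8/63
  weight(Y=2) = 13/126
  weight(Y=3) = 13/126
Total weight = 8/63 + 13/126 + 13/126 = 1/3
P(Y=1 | obs) = 8/63 / 1/3 = 8/21
P(Y=2 | obs) = 13/126 / 1/3 = 13/42
P(Y=3 | obs) = 13/126 / 1/3 = 13/42

P(Y=1) = 8/21, P(Y=2) = 13/42, P(Y=3) = 13/42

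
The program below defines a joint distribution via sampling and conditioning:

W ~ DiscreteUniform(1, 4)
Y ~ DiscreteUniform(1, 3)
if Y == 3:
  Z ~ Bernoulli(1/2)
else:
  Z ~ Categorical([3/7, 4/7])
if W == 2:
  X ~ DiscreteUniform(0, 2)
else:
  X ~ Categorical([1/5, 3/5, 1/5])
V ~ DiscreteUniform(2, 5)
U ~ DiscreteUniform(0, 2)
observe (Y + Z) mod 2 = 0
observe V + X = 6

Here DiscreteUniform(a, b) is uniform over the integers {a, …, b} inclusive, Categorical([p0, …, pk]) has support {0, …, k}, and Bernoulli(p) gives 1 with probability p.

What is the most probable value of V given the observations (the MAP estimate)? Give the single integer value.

argmax_v P(V = v | obs) = 5

Enumerate traces; 72 have nonzero weight after conditioning:
  (W=1, Y=1, Z=1, X=1, V=5, U=0) weight 1/420
  (W=1, Y=1, Z=1, X=1, V=5, U=1) weight 1/420
  (W=1, Y=1, Z=1, X=1, V=5, U=2) weight 1/420
  (W=1, Y=1, Z=1, X=2, V=4, U=0) weight 1/1260
  (W=1, Y=1, Z=1, X=2, V=4, U=1) weight 1/1260
  (W=1, Y=1, Z=1, X=2, V=4, U=2) weight 1/1260
  (W=1, Y=2, Z=0, X=1, V=5, U=0) weight 1/560
  (W=1, Y=2, Z=0, X=1, V=5, U=1) weight 1/560
  … 64 more
Group by V:
  weight(V=4) = 7/240
  weight(V=5) = 1/15
Total weight = 7/240 + 1/15 = 23/240
P(V=4 | obs) = 7/240 / 23/240 = 7/23
P(V=5 | obs) = 1/15 / 23/240 = 16/23
argmax = 5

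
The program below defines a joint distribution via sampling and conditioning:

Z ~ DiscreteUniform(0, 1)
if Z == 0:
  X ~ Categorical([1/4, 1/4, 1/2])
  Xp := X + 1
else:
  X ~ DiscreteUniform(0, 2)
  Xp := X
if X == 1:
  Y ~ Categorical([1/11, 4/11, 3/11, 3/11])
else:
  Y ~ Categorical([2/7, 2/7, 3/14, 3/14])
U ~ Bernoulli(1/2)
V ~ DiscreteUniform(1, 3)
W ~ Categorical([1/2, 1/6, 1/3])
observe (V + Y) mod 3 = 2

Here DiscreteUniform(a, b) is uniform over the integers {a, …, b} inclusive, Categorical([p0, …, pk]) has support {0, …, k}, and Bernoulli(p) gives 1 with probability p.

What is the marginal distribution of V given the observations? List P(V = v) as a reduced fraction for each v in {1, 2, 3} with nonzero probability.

Enumerate traces; 144 have nonzero weight after conditioning:
  (Z=0, X=0, Y=0, U=0, V=2, W=0) weight 1/336
  (Z=0, X=0, Y=0, U=0, V=2, W=1) weight 1/1008
  (Z=0, X=0, Y=0, U=0, V=2, W=2) weight 1/504
  (Z=0, X=0, Y=0, U=1, V=2, W=0) weight 1/336
  (Z=0, X=0, Y=0, U=1, V=2, W=1) weight 1/1008
  (Z=0, X=0, Y=0, U=1, V=2, W=2) weight 1/504
  (Z=0, X=0, Y=1, U=0, V=1, W=0) weight 1/336
  (Z=0, X=0, Y=1, U=0, V=1, W=1) weight 1/1008
  (Z=0, X=0, Y=2, U=0, V=3, W=0) weight 1/448
  … 135 more
Group by V:
  weight(V=1) = 95/924
  weight(V=2) = 27/176
  weight(V=3) = 95/1232
Total weight = 95/924 + 27/176 + 95/1232 = 1/3
P(V=1 | obs) = 95/924 / 1/3 = 95/308
P(V=2 | obs) = 27/176 / 1/3 = 81/176
P(V=3 | obs) = 95/1232 / 1/3 = 285/1232

P(V=1) = 95/308, P(V=2) = 81/176, P(V=3) = 285/1232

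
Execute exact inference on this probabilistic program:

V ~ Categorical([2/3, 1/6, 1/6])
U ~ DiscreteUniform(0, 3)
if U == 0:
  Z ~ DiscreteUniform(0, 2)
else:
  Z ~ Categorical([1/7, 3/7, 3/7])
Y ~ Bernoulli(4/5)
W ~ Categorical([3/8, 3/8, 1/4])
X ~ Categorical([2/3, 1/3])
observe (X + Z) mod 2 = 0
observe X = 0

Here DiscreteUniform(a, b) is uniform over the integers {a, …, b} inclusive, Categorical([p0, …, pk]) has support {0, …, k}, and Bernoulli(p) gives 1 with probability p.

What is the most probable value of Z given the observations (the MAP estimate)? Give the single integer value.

Enumerate traces; 144 have nonzero weight after conditioning:
  (V=0, U=0, Z=0, Y=0, W=0, X=0) weight 1/360
  (V=0, U=0, Z=0, Y=0, W=1, X=0) weight 1/360
  (V=0, U=0, Z=0, Y=0, W=2, X=0) weight 1/540
  (V=0, U=0, Z=0, Y=1, W=0, X=0) weight 1/90
  (V=0, U=0, Z=0, Y=1, W=1, X=0) weight 1/90
  (V=0, U=0, Z=0, Y=1, W=2, X=0) weight 1/135
  (V=0, U=0, Z=2, Y=0, W=0, X=0) weight 1/360
  (V=0, U=0, Z=2, Y=0, W=1, X=0) weight 1/360
  … 136 more
Group by Z:
  weight(Z=0) = 8/63
  weight(Z=2) = 17/63
Total weight = 8/63 + 17/63 = 25/63
P(Z=0 | obs) = 8/63 / 25/63 = 8/25
P(Z=2 | obs) = 17/63 / 25/63 = 17/25
argmax = 2

argmax_v P(Z = v | obs) = 2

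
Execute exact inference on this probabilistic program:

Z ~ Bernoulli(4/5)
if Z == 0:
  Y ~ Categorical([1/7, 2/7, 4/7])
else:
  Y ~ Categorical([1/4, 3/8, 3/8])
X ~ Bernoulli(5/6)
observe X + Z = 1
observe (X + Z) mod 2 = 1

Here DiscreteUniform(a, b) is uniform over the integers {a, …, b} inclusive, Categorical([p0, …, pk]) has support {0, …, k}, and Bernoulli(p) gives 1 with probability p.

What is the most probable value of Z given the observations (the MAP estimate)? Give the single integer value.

Enumerate traces; 6 have nonzero weight after conditioning:
  (Z=0, Y=0, X=1) weight 1/42
  (Z=0, Y=1, X=1) weight 1/21
  (Z=0, Y=2, X=1) weight 2/21
  (Z=1, Y=0, X=0) weight 1/30
  (Z=1, Y=1, X=0) weight 1/20
  (Z=1, Y=2, X=0) weight 1/20
Group by Z:
  weight(Z=0) = 1/6
  weight(Z=1) = 2/15
Total weight = 1/6 + 2/15 = 3/10
P(Z=0 | obs) = 1/6 / 3/10 = 5/9
P(Z=1 | obs) = 2/15 / 3/10 = 4/9
argmax = 0

argmax_v P(Z = v | obs) = 0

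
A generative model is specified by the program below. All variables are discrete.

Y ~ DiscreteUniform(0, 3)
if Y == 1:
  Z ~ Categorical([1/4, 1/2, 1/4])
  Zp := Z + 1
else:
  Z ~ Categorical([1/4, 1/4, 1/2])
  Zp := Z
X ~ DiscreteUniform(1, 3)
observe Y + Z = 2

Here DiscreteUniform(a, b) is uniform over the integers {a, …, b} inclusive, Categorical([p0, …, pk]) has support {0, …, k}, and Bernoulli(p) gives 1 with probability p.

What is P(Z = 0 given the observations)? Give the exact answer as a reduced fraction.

Enumerate traces; 9 have nonzero weight after conditioning:
  (Y=0, Z=2, X=1) weight 1/24
  (Y=0, Z=2, X=2) weight 1/24
  (Y=0, Z=2, X=3) weight 1/24
  (Y=1, Z=1, X=1) weight 1/24
  (Y=1, Z=1, X=2) weight 1/24
  (Y=1, Z=1, X=3) weight 1/24
  (Y=2, Z=0, X=1) weight 1/48
  (Y=2, Z=0, X=2) weight 1/48
  … 1 more
Group by Z:
  weight(Z=0) = 1/16
  weight(Z=1) = 1/8
  weight(Z=2) = 1/8
Total weight = 1/16 + 1/8 + 1/8 = 5/16
P(Z=0 | obs) = 1/16 / 5/16 = 1/5
P(Z=1 | obs) = 1/8 / 5/16 = 2/5
P(Z=2 | obs) = 1/8 / 5/16 = 2/5

P(Z = 0 | obs) = 1/5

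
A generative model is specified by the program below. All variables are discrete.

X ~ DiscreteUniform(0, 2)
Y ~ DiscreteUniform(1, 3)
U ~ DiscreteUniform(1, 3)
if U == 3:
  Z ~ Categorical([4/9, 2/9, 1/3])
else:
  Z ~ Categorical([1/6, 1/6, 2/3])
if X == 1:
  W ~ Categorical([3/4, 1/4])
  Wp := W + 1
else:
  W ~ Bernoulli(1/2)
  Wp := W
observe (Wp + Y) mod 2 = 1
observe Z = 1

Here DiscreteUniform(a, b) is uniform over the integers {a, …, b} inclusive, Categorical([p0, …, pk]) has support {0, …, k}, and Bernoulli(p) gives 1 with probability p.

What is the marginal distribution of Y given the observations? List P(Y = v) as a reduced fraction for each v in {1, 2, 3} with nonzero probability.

P(Y=1) = 5/17, P(Y=2) = 7/17, P(Y=3) = 5/17

Enumerate traces; 27 have nonzero weight after conditioning:
  (X=0, Y=1, U=1, Z=1, W=0) weight 1/324
  (X=0, Y=1, U=2, Z=1, W=0) weight 1/324
  (X=0, Y=1, U=3, Z=1, W=0) weight 1/243
  (X=0, Y=2, U=1, Z=1, W=1) weight 1/324
  (X=0, Y=2, U=2, Z=1, W=1) weight 1/324
  (X=0, Y=2, U=3, Z=1, W=1) weight 1/243
  (X=0, Y=3, U=1, Z=1, W=0) weight 1/324
  (X=0, Y=3, U=2, Z=1, W=0) weight 1/324
  … 19 more
Group by Y:
  weight(Y=1) = 25/972
  weight(Y=2) = 35/972
  weight(Y=3) = 25/972
Total weight = 25/972 + 35/972 + 25/972 = 85/972
P(Y=1 | obs) = 25/972 / 85/972 = 5/17
P(Y=2 | obs) = 35/972 / 85/972 = 7/17
P(Y=3 | obs) = 25/972 / 85/972 = 5/17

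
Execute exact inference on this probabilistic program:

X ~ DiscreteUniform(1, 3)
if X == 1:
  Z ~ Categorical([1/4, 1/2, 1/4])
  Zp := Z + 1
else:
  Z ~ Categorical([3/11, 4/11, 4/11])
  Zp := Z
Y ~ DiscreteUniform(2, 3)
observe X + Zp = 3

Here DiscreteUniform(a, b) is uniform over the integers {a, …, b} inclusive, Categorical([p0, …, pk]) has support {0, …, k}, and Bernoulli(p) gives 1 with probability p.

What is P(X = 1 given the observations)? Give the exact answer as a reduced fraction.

P(X = 1 | obs) = 11/25

Enumerate traces; 6 have nonzero weight after conditioning:
  (X=1, Z=1, Y=2) weight 1/12
  (X=1, Z=1, Y=3) weight 1/12
  (X=2, Z=1, Y=2) weight 2/33
  (X=2, Z=1, Y=3) weight 2/33
  (X=3, Z=0, Y=2) weight 1/22
  (X=3, Z=0, Y=3) weight 1/22
Group by X:
  weight(X=1) = 1/6
  weight(X=2) = 4/33
  weight(X=3) = 1/11
Total weight = 1/6 + 4/33 + 1/11 = 25/66
P(X=1 | obs) = 1/6 / 25/66 = 11/25
P(X=2 | obs) = 4/33 / 25/66 = 8/25
P(X=3 | obs) = 1/11 / 25/66 = 6/25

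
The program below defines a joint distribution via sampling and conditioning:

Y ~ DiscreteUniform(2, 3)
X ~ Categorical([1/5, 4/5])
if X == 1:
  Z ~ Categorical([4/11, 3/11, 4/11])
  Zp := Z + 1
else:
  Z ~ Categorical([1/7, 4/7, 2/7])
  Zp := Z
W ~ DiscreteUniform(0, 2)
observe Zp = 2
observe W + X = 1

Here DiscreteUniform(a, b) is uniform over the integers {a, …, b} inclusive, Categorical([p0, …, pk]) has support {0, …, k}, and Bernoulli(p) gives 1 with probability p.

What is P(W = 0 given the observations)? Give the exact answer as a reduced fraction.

P(W = 0 | obs) = 42/53

Enumerate traces; 4 have nonzero weight after conditioning:
  (Y=2, X=0, Z=2, W=1) weight 1/105
  (Y=2, X=1, Z=1, W=0) weight 2/55
  (Y=3, X=0, Z=2, W=1) weight 1/105
  (Y=3, X=1, Z=1, W=0) weight 2/55
Group by W:
  weight(W=0) = 4/55
  weight(W=1) = 2/105
Total weight = 4/55 + 2/105 = 106/1155
P(W=0 | obs) = 4/55 / 106/1155 = 42/53
P(W=1 | obs) = 2/105 / 106/1155 = 11/53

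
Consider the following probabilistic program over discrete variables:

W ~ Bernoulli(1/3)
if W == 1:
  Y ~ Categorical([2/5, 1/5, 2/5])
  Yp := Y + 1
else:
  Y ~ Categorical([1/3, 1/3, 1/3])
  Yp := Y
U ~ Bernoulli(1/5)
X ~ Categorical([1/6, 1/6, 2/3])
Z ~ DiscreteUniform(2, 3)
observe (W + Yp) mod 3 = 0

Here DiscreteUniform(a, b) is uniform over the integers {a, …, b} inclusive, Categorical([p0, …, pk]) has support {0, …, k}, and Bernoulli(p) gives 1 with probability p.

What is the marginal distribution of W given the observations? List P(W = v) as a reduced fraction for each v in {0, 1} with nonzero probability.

P(W=0) = 10/13, P(W=1) = 3/13

Enumerate traces; 24 have nonzero weight after conditioning:
  (W=0, Y=0, U=0, X=0, Z=2) weight 2/135
  (W=0, Y=0, U=0, X=0, Z=3) weight 2/135
  (W=0, Y=0, U=0, X=1, Z=2) weight 2/135
  (W=0, Y=0, U=0, X=1, Z=3) weight 2/135
  (W=0, Y=0, U=0, X=2, Z=2) weight 8/135
  (W=0, Y=0, U=0, X=2, Z=3) weight 8/135
  (W=0, Y=0, U=1, X=0, Z=2) weight 1/270
  (W=0, Y=0, U=1, X=0, Z=3) weight 1/270
  (W=1, Y=1, U=0, X=0, Z=2) weight 1/225
  … 15 more
Group by W:
  weight(W=0) = 2/9
  weight(W=1) = 1/15
Total weight = 2/9 + 1/15 = 13/45
P(W=0 | obs) = 2/9 / 13/45 = 10/13
P(W=1 | obs) = 1/15 / 13/45 = 3/13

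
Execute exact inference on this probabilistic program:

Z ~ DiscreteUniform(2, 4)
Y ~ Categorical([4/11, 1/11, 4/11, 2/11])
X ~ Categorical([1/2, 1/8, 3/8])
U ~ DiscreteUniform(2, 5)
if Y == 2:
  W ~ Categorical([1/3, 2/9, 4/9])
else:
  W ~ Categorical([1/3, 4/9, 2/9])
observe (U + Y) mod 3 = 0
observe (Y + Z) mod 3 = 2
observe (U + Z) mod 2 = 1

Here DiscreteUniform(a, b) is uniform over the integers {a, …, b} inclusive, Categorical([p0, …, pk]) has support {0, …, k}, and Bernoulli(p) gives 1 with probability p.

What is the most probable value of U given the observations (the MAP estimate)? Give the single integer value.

argmax_v P(U = v | obs) = 3

Enumerate traces; 36 have nonzero weight after conditioning:
  (Z=2, Y=0, X=0, U=3, W=0) weight 1/198
  (Z=2, Y=0, X=0, U=3, W=1) weight 2/297
  (Z=2, Y=0, X=0, U=3, W=2) weight 1/297
  (Z=2, Y=0, X=1, U=3, W=0) weight 1/792
  (Z=2, Y=0, X=1, U=3, W=1) weight 1/594
  (Z=2, Y=0, X=1, U=3, W=2) weight 1/1188
  (Z=2, Y=0, X=2, U=3, W=0) weight 1/264
  (Z=2, Y=0, X=2, U=3, W=1) weight 1/198
  (Z=3, Y=2, X=0, U=4, W=0) weight 1/198
  (Z=4, Y=1, X=0, U=5, W=0) weight 1/792
  … 26 more
Group by U:
  weight(U=3) = 1/22
  weight(U=4) = 1/33
  weight(U=5) = 1/132
Total weight = 1/22 + 1/33 + 1/132 = 1/12
P(U=3 | obs) = 1/22 / 1/12 = 6/11
P(U=4 | obs) = 1/33 / 1/12 = 4/11
P(U=5 | obs) = 1/132 / 1/12 = 1/11
argmax = 3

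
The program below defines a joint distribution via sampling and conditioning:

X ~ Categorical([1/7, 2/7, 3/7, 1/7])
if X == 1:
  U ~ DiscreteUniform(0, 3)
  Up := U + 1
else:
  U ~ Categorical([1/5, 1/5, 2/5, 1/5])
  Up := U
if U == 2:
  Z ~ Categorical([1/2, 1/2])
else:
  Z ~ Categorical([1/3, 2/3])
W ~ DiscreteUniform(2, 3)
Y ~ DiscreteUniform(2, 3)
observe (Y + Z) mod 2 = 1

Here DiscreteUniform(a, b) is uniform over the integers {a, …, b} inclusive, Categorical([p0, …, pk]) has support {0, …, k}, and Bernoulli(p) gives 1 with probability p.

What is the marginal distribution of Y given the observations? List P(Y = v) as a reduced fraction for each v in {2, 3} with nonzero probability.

P(Y=2) = 17/28, P(Y=3) = 11/28

Enumerate traces; 64 have nonzero weight after conditioning:
  (X=0, U=0, Z=0, W=2, Y=3) weight 1/420
  (X=0, U=0, Z=0, W=3, Y=3) weight 1/420
  (X=0, U=0, Z=1, W=2, Y=2) weight 1/210
  (X=0, U=0, Z=1, W=3, Y=2) weight 1/210
  (X=0, U=1, Z=0, W=2, Y=3) weight 1/420
  (X=0, U=1, Z=0, W=3, Y=3) weight 1/420
  (X=0, U=1, Z=1, W=2, Y=2) weight 1/210
  (X=0, U=1, Z=1, W=3, Y=2) weight 1/210
  … 56 more
Group by Y:
  weight(Y=2) = 17/56
  weight(Y=3) = 11/56
Total weight = 17/56 + 11/56 = 1/2
P(Y=2 | obs) = 17/56 / 1/2 = 17/28
P(Y=3 | obs) = 11/56 / 1/2 = 11/28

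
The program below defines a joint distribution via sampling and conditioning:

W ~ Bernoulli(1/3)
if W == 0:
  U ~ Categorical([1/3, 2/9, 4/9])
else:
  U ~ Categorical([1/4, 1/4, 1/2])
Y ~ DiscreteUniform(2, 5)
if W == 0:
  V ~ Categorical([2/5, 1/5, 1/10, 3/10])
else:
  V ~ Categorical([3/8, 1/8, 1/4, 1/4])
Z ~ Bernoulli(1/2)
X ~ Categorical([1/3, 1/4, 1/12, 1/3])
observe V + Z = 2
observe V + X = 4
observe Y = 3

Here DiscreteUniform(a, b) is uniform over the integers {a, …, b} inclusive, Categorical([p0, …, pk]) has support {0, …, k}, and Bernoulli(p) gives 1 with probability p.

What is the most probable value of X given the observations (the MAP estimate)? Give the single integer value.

Enumerate traces; 12 have nonzero weight after conditioning:
  (W=0, U=0, Y=3, V=1, Z=1, X=3) weight 1/540
  (W=0, U=0, Y=3, V=2, Z=0, X=2) weight 1/4320
  (W=0, U=1, Y=3, V=1, Z=1, X=3) weight 1/810
  (W=0, U=1, Y=3, V=2, Z=0, X=2) weight 1/6480
  (W=0, U=2, Y=3, V=1, Z=1, X=3) weight 1/405
  (W=0, U=2, Y=3, V=2, Z=0, X=2) weight 1/3240
  (W=1, U=0, Y=3, V=1, Z=1, X=3) weight 1/2304
  (W=1, U=0, Y=3, V=2, Z=0, X=2) weight 1/4608
  … 4 more
Group by X:
  weight(X=2) = 1/640
  weight(X=3) = 7/960
Total weight = 1/640 + 7/960 = 17/1920
P(X=2 | obs) = 1/640 / 17/1920 = 3/17
P(X=3 | obs) = 7/960 / 17/1920 = 14/17
argmax = 3

argmax_v P(X = v | obs) = 3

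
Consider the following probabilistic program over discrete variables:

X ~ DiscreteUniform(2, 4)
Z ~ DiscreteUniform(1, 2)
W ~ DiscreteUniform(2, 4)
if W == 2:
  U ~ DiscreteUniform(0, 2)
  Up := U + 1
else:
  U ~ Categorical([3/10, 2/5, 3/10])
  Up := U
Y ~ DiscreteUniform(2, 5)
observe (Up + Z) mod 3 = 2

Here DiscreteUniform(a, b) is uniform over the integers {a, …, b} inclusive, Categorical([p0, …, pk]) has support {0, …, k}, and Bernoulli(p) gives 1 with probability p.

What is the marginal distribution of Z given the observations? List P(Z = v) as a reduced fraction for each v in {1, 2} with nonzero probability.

P(Z=1) = 17/31, P(Z=2) = 14/31

Enumerate traces; 72 have nonzero weight after conditioning:
  (X=2, Z=1, W=2, U=0, Y=2) weight 1/216
  (X=2, Z=1, W=2, U=0, Y=3) weight 1/216
  (X=2, Z=1, W=2, U=0, Y=4) weight 1/216
  (X=2, Z=1, W=2, U=0, Y=5) weight 1/216
  (X=2, Z=1, W=3, U=1, Y=2) weight 1/180
  (X=2, Z=1, W=3, U=1, Y=3) weight 1/180
  (X=2, Z=1, W=3, U=1, Y=4) weight 1/180
  (X=2, Z=1, W=3, U=1, Y=5) weight 1/180
  (X=2, Z=2, W=2, U=2, Y=2) weight 1/216
  … 63 more
Group by Z:
  weight(Z=1) = 17/90
  weight(Z=2) = 7/45
Total weight = 17/90 + 7/45 = 31/90
P(Z=1 | obs) = 17/90 / 31/90 = 17/31
P(Z=2 | obs) = 7/45 / 31/90 = 14/31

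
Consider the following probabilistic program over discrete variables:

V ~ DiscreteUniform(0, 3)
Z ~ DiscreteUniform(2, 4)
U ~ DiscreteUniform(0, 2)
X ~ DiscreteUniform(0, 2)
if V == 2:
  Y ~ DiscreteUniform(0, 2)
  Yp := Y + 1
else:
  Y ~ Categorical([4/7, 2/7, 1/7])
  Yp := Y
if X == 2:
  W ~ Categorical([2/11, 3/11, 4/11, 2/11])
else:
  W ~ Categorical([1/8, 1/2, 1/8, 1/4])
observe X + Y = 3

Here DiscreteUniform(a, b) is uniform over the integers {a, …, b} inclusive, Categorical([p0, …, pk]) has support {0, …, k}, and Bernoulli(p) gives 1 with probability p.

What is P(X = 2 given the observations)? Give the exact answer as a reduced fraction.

P(X = 2 | obs) = 25/41

Enumerate traces; 288 have nonzero weight after conditioning:
  (V=0, Z=2, U=0, X=1, Y=2, W=0) weight 1/6048
  (V=0, Z=2, U=0, X=1, Y=2, W=1) weight 1/1512
  (V=0, Z=2, U=0, X=1, Y=2, W=2) weight 1/6048
  (V=0, Z=2, U=0, X=1, Y=2, W=3) weight 1/3024
  (V=0, Z=2, U=0, X=2, Y=1, W=0) weight 1/2079
  (V=0, Z=2, U=0, X=2, Y=1, W=1) weight 1/1386
  (V=0, Z=2, U=0, X=2, Y=1, W=2) weight 2/2079
  (V=0, Z=2, U=0, X=2, Y=1, W=3) weight 1/2079
  … 280 more
Group by X:
  weight(X=1) = 4/63
  weight(X=2) = 25/252
Total weight = 4/63 + 25/252 = 41/252
P(X=1 | obs) = 4/63 / 41/252 = 16/41
P(X=2 | obs) = 25/252 / 41/252 = 25/41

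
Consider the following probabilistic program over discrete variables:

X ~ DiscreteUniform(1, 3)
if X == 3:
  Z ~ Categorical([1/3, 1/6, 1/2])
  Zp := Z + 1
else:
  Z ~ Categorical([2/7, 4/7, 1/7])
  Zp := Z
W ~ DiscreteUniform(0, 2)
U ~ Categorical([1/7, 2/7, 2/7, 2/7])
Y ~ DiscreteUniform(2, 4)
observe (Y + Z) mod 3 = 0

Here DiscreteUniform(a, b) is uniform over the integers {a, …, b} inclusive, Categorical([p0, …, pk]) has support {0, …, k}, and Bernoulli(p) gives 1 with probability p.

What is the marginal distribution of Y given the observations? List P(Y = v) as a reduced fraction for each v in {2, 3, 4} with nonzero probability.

Enumerate traces; 108 have nonzero weight after conditioning:
  (X=1, Z=0, W=0, U=0, Y=3) weight 2/1323
  (X=1, Z=0, W=0, U=1, Y=3) weight 4/1323
  (X=1, Z=0, W=0, U=2, Y=3) weight 4/1323
  (X=1, Z=0, W=0, U=3, Y=3) weight 4/1323
  (X=1, Z=0, W=1, U=0, Y=3) weight 2/1323
  (X=1, Z=0, W=1, U=1, Y=3) weight 4/1323
  (X=1, Z=0, W=1, U=2, Y=3) weight 4/1323
  (X=1, Z=0, W=1, U=3, Y=3) weight 4/1323
  (X=1, Z=1, W=0, U=0, Y=2) weight 4/1323
  (X=1, Z=2, W=0, U=0, Y=4) weight 1/1323
  … 98 more
Group by Y:
  weight(Y=2) = 55/378
  weight(Y=3) = 19/189
  weight(Y=4) = 11/126
Total weight = 55/378 + 19/189 + 11/126 = 1/3
P(Y=2 | obs) = 55/378 / 1/3 = 55/126
P(Y=3 | obs) = 19/189 / 1/3 = 19/63
P(Y=4 | obs) = 11/126 / 1/3 = 11/42

P(Y=2) = 55/126, P(Y=3) = 19/63, P(Y=4) = 11/42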